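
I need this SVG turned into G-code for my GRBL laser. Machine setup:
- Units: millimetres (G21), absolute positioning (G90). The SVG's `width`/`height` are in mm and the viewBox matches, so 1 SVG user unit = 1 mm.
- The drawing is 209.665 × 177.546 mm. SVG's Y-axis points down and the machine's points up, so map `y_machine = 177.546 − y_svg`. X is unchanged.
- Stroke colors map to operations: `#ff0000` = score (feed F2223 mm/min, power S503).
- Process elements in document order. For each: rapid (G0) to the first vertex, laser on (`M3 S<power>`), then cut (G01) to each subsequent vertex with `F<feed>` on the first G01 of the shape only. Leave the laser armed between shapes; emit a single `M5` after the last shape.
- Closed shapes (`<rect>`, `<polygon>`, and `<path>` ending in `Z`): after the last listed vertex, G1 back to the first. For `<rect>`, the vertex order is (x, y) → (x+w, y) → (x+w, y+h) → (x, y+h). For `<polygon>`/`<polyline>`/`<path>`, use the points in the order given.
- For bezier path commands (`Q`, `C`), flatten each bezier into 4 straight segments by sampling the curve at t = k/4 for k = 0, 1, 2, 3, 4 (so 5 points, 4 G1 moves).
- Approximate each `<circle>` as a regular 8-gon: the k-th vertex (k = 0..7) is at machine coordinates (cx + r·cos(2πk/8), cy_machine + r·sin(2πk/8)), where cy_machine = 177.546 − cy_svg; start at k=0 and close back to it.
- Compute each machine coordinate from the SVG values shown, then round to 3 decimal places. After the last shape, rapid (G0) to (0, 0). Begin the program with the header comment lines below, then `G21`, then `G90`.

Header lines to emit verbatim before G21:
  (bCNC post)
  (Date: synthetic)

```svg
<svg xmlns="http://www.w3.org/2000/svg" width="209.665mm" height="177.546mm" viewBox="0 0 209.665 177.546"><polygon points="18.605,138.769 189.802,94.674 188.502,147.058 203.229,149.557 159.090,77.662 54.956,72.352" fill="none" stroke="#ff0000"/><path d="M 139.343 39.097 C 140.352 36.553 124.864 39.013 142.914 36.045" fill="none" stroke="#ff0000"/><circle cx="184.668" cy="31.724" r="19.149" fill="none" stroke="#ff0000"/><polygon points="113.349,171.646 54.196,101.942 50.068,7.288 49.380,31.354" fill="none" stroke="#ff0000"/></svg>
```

(bCNC post)
(Date: synthetic)
G21
G90
G0 X18.605 Y38.777
M3 S503
G01 X189.802 Y82.872 F2223
G01 X188.502 Y30.488
G01 X203.229 Y27.989
G01 X159.090 Y99.884
G01 X54.956 Y105.194
G01 X18.605 Y38.777
G0 X139.343 Y138.449
M3 S503
G01 X137.788 Y139.582 F2223
G01 X134.738 Y139.816
G01 X134.883 Y140.130
G01 X142.914 Y141.501
G0 X203.817 Y145.822
M3 S503
G01 X198.208 Y159.362 F2223
G01 X184.668 Y164.971
G01 X171.128 Y159.362
G01 X165.519 Y145.822
G01 X171.128 Y132.282
G01 X184.668 Y126.673
G01 X198.208 Y132.282
G01 X203.817 Y145.822
G0 X113.349 Y5.900
M3 S503
G01 X54.196 Y75.604 F2223
G01 X50.068 Y170.258
G01 X49.380 Y146.192
G01 X113.349 Y5.900
M5
G0 X0.000 Y0.000

viewBox `0 0 209.665 177.546` with mm width/height → 1 unit = 1 mm. Flip: y_m = 177.546 − y_svg.

**Shape 1** — `<polygon>` closed polygon, stroke `#ff0000` → score (S503, F2223). Machine vertices: (18.605,38.777) → (189.802,82.872) → (188.502,30.488) → (203.229,27.989) → (159.090,99.884) → (54.956,105.194) → (18.605,38.777). Closed: final G1 returns to the first vertex.

**Shape 2** — `<path>` cubic bezier, stroke `#ff0000` → score (S503, F2223). Control points (SVG): P0=(139.343,39.097), P1=(140.352,36.553), P2=(124.864,39.013), P3=(142.914,36.045); sampled at t=k/4. Machine vertices: (139.343,138.449) → (137.788,139.582) → (134.738,139.816) → (134.883,140.130) → (142.914,141.501). Open path.

**Shape 3** — `<circle>` circle, stroke `#ff0000` → score (S503, F2223). Machine vertices: (203.817,145.822) → (198.208,159.362) → (184.668,164.971) → (171.128,159.362) → (165.519,145.822) → (171.128,132.282) → (184.668,126.673) → (198.208,132.282) → (203.817,145.822). Closed: final G1 returns to the first vertex.

**Shape 4** — `<polygon>` closed polygon, stroke `#ff0000` → score (S503, F2223). Machine vertices: (113.349,5.900) → (54.196,75.604) → (50.068,170.258) → (49.380,146.192) → (113.349,5.900). Closed: final G1 returns to the first vertex.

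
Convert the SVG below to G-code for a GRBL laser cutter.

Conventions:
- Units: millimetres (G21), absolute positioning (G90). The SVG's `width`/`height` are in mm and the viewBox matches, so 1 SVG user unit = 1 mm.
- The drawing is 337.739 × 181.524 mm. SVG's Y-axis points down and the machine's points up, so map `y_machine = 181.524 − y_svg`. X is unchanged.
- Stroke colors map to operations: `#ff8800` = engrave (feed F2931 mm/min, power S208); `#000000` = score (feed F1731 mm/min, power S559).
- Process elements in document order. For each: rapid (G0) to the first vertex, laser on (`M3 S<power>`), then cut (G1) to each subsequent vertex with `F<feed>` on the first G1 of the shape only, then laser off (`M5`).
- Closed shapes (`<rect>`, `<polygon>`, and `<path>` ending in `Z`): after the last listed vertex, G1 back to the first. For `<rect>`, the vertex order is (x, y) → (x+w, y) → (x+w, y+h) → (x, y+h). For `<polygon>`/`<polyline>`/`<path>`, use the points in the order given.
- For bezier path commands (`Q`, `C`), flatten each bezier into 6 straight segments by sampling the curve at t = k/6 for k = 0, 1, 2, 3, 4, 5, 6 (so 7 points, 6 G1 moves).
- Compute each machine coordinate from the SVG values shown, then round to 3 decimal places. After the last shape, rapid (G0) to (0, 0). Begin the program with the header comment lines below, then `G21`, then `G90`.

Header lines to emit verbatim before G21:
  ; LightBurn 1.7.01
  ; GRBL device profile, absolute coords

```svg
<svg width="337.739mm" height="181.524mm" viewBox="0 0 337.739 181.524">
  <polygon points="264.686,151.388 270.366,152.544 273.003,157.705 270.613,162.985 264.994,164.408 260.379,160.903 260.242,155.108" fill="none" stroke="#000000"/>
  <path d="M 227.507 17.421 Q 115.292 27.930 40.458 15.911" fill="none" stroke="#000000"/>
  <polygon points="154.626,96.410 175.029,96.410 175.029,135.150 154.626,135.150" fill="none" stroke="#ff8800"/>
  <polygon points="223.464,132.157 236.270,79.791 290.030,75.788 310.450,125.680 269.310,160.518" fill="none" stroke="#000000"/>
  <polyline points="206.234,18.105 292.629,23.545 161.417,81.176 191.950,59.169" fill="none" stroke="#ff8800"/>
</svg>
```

; LightBurn 1.7.01
; GRBL device profile, absolute coords
G21
G90
G0 X264.686 Y30.136
M3 S559
G1 X270.366 Y28.980 F1731
G1 X273.003 Y23.819
G1 X270.613 Y18.539
G1 X264.994 Y17.116
G1 X260.379 Y20.621
G1 X260.242 Y26.416
G1 X264.686 Y30.136
M5
G0 X227.507 Y164.103
M3 S559
G1 X191.140 Y161.226 F1731
G1 X156.850 Y159.600
G1 X124.637 Y159.226
G1 X94.501 Y160.103
G1 X66.441 Y162.232
G1 X40.458 Y165.613
M5
G0 X154.626 Y85.114
M3 S208
G1 X175.029 Y85.114 F2931
G1 X175.029 Y46.374
G1 X154.626 Y46.374
G1 X154.626 Y85.114
M5
G0 X223.464 Y49.367
M3 S559
G1 X236.270 Y101.733 F1731
G1 X290.030 Y105.736
G1 X310.450 Y55.844
G1 X269.310 Y21.006
G1 X223.464 Y49.367
M5
G0 X206.234 Y163.419
M3 S208
G1 X292.629 Y157.979 F2931
G1 X161.417 Y100.348
G1 X191.950 Y122.355
M5
G0 X0.000 Y0.000

1 u = 1 mm; y_m = 181.524 − y.

[1] `<polygon>` regular polygon, #000000→score S559 F1731: (264.686,30.136) → (270.366,28.980) → (273.003,23.819) → (270.613,18.539) → (264.994,17.116) → (260.379,20.621) → (260.242,26.416) → (264.686,30.136) (closed)

[2] `<path>` quadratic bezier, #000000→score S559 F1731: (227.507,164.103) → (191.140,161.226) → (156.850,159.600) → (124.637,159.226) → (94.501,160.103) → (66.441,162.232) → (40.458,165.613)

[3] `<polygon>` rectangle, #ff8800→engrave S208 F2931: (154.626,85.114) → (175.029,85.114) → (175.029,46.374) → (154.626,46.374) → (154.626,85.114) (closed)

[4] `<polygon>` regular polygon, #000000→score S559 F1731: (223.464,49.367) → (236.270,101.733) → (290.030,105.736) → (310.450,55.844) → (269.310,21.006) → (223.464,49.367) (closed)

[5] `<polyline>` open polyline, #ff8800→engrave S208 F2931: (206.234,163.419) → (292.629,157.979) → (161.417,100.348) → (191.950,122.355)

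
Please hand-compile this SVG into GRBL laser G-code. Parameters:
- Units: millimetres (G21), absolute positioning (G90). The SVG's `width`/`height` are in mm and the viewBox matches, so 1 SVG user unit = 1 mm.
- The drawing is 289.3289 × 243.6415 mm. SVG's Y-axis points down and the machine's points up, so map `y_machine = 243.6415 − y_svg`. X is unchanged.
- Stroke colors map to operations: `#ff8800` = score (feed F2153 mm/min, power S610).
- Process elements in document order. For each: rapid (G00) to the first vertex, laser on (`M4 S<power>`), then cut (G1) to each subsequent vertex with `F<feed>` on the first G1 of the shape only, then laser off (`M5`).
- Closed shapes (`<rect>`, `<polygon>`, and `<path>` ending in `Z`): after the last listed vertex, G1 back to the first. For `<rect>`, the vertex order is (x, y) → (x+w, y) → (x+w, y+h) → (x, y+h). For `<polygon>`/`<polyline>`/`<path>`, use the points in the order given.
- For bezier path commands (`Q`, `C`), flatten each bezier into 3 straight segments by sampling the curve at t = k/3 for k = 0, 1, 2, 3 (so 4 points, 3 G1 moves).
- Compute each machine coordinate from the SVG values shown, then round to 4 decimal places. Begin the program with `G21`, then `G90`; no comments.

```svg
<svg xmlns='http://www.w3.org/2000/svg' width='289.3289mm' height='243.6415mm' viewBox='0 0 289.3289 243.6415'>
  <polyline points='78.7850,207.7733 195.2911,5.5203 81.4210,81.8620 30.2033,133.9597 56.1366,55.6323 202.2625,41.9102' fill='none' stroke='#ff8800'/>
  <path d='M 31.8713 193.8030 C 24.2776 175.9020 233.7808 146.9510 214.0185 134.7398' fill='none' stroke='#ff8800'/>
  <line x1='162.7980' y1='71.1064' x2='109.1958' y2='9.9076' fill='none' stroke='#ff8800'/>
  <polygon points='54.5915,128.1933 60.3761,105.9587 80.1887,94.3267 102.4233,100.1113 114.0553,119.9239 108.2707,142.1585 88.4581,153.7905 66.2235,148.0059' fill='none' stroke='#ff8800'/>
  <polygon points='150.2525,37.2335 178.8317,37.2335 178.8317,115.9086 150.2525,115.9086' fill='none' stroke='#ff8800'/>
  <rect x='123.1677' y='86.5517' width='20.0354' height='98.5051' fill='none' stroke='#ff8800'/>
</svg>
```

viewBox `0 0 289.3289 243.6415` with mm width/height → 1 unit = 1 mm. Flip: y_m = 243.6415 − y_svg.

**Shape 1** — `<polyline>` open polyline, stroke `#ff8800` → score (S610, F2153). Machine vertices: (78.7850,35.8682) → (195.2911,238.1212) → (81.4210,161.7795) → (30.2033,109.6818) → (56.1366,188.0092) → (202.2625,201.7313). Open path.

**Shape 2** — `<path>` cubic bezier, stroke `#ff8800` → score (S610, F2153). Control points (SVG): P0=(31.8713,193.8030), P1=(24.2776,175.9020), P2=(233.7808,146.9510), P3=(214.0185,134.7398); sampled at t=k/3. Machine vertices: (31.8713,49.8385) → (80.1113,70.3936) → (173.8909,92.1398) → (214.0185,108.9017). Open path.

**Shape 3** — `<line>` line segment, stroke `#ff8800` → score (S610, F2153). Machine vertices: (162.7980,172.5351) → (109.1958,233.7339). Open path.

**Shape 4** — `<polygon>` regular polygon, stroke `#ff8800` → score (S610, F2153). Machine vertices: (54.5915,115.4482) → (60.3761,137.6828) → (80.1887,149.3148) → (102.4233,143.5302) → (114.0553,123.7176) → (108.2707,101.4830) → (88.4581,89.8510) → (66.2235,95.6356) → (54.5915,115.4482). Closed: final G1 returns to the first vertex.

**Shape 5** — `<polygon>` rectangle, stroke `#ff8800` → score (S610, F2153). Machine vertices: (150.2525,206.4080) → (178.8317,206.4080) → (178.8317,127.7329) → (150.2525,127.7329) → (150.2525,206.4080). Closed: final G1 returns to the first vertex.

**Shape 6** — `<rect>` rectangle, stroke `#ff8800` → score (S610, F2153). Machine vertices: (123.1677,157.0898) → (143.2031,157.0898) → (143.2031,58.5847) → (123.1677,58.5847) → (123.1677,157.0898). Closed: final G1 returns to the first vertex.

G21
G90
G00 X78.7850 Y35.8682
M4 S610
G1 X195.2911 Y238.1212 F2153
G1 X81.4210 Y161.7795
G1 X30.2033 Y109.6818
G1 X56.1366 Y188.0092
G1 X202.2625 Y201.7313
M5
G00 X31.8713 Y49.8385
M4 S610
G1 X80.1113 Y70.3936 F2153
G1 X173.8909 Y92.1398
G1 X214.0185 Y108.9017
M5
G00 X162.7980 Y172.5351
M4 S610
G1 X109.1958 Y233.7339 F2153
M5
G00 X54.5915 Y115.4482
M4 S610
G1 X60.3761 Y137.6828 F2153
G1 X80.1887 Y149.3148
G1 X102.4233 Y143.5302
G1 X114.0553 Y123.7176
G1 X108.2707 Y101.4830
G1 X88.4581 Y89.8510
G1 X66.2235 Y95.6356
G1 X54.5915 Y115.4482
M5
G00 X150.2525 Y206.4080
M4 S610
G1 X178.8317 Y206.4080 F2153
G1 X178.8317 Y127.7329
G1 X150.2525 Y127.7329
G1 X150.2525 Y206.4080
M5
G00 X123.1677 Y157.0898
M4 S610
G1 X143.2031 Y157.0898 F2153
G1 X143.2031 Y58.5847
G1 X123.1677 Y58.5847
G1 X123.1677 Y157.0898
M5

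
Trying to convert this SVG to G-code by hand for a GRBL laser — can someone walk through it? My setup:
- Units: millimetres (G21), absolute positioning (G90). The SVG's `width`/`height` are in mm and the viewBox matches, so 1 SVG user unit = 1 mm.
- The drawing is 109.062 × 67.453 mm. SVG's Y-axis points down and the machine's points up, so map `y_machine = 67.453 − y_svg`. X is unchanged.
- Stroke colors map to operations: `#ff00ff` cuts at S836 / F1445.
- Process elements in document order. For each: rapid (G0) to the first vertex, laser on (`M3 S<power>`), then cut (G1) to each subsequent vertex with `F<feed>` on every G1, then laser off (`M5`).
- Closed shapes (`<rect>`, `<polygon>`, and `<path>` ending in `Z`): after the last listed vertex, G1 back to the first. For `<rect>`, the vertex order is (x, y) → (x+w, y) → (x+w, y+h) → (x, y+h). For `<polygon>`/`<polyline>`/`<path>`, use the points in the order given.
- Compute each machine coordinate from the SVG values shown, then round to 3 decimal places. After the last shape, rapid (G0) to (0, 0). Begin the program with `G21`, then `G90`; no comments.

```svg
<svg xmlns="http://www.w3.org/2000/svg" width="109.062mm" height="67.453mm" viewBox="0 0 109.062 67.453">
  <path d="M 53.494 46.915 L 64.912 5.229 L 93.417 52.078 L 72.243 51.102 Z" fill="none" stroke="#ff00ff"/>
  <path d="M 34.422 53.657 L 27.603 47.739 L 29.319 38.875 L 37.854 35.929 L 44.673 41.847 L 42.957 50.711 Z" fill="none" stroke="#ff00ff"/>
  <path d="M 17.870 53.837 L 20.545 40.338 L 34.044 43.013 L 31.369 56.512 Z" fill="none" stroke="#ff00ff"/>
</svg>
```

viewBox `0 0 109.062 67.453` with mm width/height → 1 unit = 1 mm. Flip: y_m = 67.453 − y_svg.

**Shape 1** — `<path>` closed polygon, stroke `#ff00ff` → cut (S836, F1445). Machine vertices: (53.494,20.538) → (64.912,62.224) → (93.417,15.375) → (72.243,16.351) → (53.494,20.538). Closed: final G1 returns to the first vertex.

**Shape 2** — `<path>` regular polygon, stroke `#ff00ff` → cut (S836, F1445). Machine vertices: (34.422,13.796) → (27.603,19.714) → (29.319,28.578) → (37.854,31.524) → (44.673,25.606) → (42.957,16.742) → (34.422,13.796). Closed: final G1 returns to the first vertex.

**Shape 3** — `<path>` regular polygon, stroke `#ff00ff` → cut (S836, F1445). Machine vertices: (17.870,13.616) → (20.545,27.115) → (34.044,24.440) → (31.369,10.941) → (17.870,13.616). Closed: final G1 returns to the first vertex.

G21
G90
G0 X53.494 Y20.538
M3 S836
G1 X64.912 Y62.224 F1445
G1 X93.417 Y15.375 F1445
G1 X72.243 Y16.351 F1445
G1 X53.494 Y20.538 F1445
M5
G0 X34.422 Y13.796
M3 S836
G1 X27.603 Y19.714 F1445
G1 X29.319 Y28.578 F1445
G1 X37.854 Y31.524 F1445
G1 X44.673 Y25.606 F1445
G1 X42.957 Y16.742 F1445
G1 X34.422 Y13.796 F1445
M5
G0 X17.870 Y13.616
M3 S836
G1 X20.545 Y27.115 F1445
G1 X34.044 Y24.440 F1445
G1 X31.369 Y10.941 F1445
G1 X17.870 Y13.616 F1445
M5
G0 X0.000 Y0.000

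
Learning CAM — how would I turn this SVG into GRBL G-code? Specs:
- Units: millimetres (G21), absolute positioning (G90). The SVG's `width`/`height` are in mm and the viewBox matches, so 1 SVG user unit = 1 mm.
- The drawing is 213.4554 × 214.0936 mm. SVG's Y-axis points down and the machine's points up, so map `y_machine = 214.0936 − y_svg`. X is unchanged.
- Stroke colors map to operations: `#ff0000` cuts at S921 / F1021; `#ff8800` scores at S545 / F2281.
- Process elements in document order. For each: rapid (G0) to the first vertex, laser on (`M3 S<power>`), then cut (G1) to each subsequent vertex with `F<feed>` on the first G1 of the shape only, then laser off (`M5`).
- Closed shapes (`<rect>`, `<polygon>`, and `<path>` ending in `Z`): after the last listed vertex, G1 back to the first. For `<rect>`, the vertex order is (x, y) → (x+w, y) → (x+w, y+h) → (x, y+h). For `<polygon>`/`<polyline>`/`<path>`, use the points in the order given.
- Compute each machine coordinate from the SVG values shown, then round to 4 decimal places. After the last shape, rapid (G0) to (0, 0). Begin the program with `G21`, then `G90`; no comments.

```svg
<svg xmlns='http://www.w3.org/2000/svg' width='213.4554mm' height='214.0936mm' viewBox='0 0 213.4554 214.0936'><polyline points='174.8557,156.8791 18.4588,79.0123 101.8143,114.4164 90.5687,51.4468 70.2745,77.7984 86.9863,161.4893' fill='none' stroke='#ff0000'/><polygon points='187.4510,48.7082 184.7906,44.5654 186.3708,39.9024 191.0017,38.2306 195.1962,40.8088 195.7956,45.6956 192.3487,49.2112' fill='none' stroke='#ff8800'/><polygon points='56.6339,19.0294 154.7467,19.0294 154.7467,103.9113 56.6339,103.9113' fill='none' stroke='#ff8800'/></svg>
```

viewBox `0 0 213.4554 214.0936` with mm width/height → 1 unit = 1 mm. Flip: y_m = 214.0936 − y_svg.

**Shape 1** — `<polyline>` open polyline, stroke `#ff0000` → cut (S921, F1021). Machine vertices: (174.8557,57.2145) → (18.4588,135.0813) → (101.8143,99.6772) → (90.5687,162.6468) → (70.2745,136.2952) → (86.9863,52.6043). Open path.

**Shape 2** — `<polygon>` regular polygon, stroke `#ff8800` → score (S545, F2281). Machine vertices: (187.4510,165.3854) → (184.7906,169.5282) → (186.3708,174.1912) → (191.0017,175.8630) → (195.1962,173.2848) → (195.7956,168.3980) → (192.3487,164.8824) → (187.4510,165.3854). Closed: final G1 returns to the first vertex.

**Shape 3** — `<polygon>` rectangle, stroke `#ff8800` → score (S545, F2281). Machine vertices: (56.6339,195.0642) → (154.7467,195.0642) → (154.7467,110.1823) → (56.6339,110.1823) → (56.6339,195.0642). Closed: final G1 returns to the first vertex.

G21
G90
G0 X174.8557 Y57.2145
M3 S921
G1 X18.4588 Y135.0813 F1021
G1 X101.8143 Y99.6772
G1 X90.5687 Y162.6468
G1 X70.2745 Y136.2952
G1 X86.9863 Y52.6043
M5
G0 X187.4510 Y165.3854
M3 S545
G1 X184.7906 Y169.5282 F2281
G1 X186.3708 Y174.1912
G1 X191.0017 Y175.8630
G1 X195.1962 Y173.2848
G1 X195.7956 Y168.3980
G1 X192.3487 Y164.8824
G1 X187.4510 Y165.3854
M5
G0 X56.6339 Y195.0642
M3 S545
G1 X154.7467 Y195.0642 F2281
G1 X154.7467 Y110.1823
G1 X56.6339 Y110.1823
G1 X56.6339 Y195.0642
M5
G0 X0.0000 Y0.0000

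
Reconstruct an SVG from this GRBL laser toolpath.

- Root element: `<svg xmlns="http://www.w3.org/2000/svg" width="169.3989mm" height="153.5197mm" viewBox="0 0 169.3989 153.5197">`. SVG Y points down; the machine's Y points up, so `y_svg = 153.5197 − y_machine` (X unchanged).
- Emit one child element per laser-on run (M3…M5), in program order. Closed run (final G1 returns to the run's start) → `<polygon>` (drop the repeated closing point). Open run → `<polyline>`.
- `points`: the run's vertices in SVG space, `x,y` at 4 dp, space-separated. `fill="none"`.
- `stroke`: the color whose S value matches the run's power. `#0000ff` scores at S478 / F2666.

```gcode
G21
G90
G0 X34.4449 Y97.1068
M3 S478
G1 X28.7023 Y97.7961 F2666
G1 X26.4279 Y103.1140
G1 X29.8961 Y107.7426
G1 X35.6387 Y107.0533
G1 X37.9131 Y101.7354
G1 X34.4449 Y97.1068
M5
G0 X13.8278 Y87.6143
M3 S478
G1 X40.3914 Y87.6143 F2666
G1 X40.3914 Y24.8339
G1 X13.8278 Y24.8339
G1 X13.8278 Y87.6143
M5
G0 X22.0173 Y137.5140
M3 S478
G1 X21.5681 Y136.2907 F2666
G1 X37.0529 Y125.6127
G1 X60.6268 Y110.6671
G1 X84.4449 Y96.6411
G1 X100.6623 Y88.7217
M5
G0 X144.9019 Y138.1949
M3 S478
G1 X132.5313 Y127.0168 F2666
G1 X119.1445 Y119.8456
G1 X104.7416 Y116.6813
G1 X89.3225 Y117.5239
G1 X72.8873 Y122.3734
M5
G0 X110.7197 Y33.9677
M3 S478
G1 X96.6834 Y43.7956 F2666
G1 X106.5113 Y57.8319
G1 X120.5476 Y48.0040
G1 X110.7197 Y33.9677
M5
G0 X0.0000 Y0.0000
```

<svg xmlns="http://www.w3.org/2000/svg" width="169.3989mm" height="153.5197mm" viewBox="0 0 169.3989 153.5197">
  <polygon points="34.4449,56.4129 28.7023,55.7236 26.4279,50.4057 29.8961,45.7771 35.6387,46.4664 37.9131,51.7843" fill="none" stroke="#0000ff"/>
  <polygon points="13.8278,65.9054 40.3914,65.9054 40.3914,128.6858 13.8278,128.6858" fill="none" stroke="#0000ff"/>
  <polyline points="22.0173,16.0057 21.5681,17.2290 37.0529,27.9070 60.6268,42.8526 84.4449,56.8786 100.6623,64.7980" fill="none" stroke="#0000ff"/>
  <polyline points="144.9019,15.3248 132.5313,26.5029 119.1445,33.6741 104.7416,36.8384 89.3225,35.9958 72.8873,31.1463" fill="none" stroke="#0000ff"/>
  <polygon points="110.7197,119.5520 96.6834,109.7241 106.5113,95.6878 120.5476,105.5157" fill="none" stroke="#0000ff"/>
</svg>

y_svg = 153.5197 − y_m. Every run uses S478, so all elements get stroke `#0000ff` (score).

[1] closed run; points: 34.4449,56.4129 28.7023,55.7236 26.4279,50.4057 29.8961,45.7771 35.6387,46.4664 37.9131,51.7843

[2] closed run; points: 13.8278,65.9054 40.3914,65.9054 40.3914,128.6858 13.8278,128.6858

[3] open run; points: 22.0173,16.0057 21.5681,17.2290 37.0529,27.9070 60.6268,42.8526 84.4449,56.8786 100.6623,64.7980

[4] open run; points: 144.9019,15.3248 132.5313,26.5029 119.1445,33.6741 104.7416,36.8384 89.3225,35.9958 72.8873,31.1463

[5] closed run; points: 110.7197,119.5520 96.6834,109.7241 106.5113,95.6878 120.5476,105.5157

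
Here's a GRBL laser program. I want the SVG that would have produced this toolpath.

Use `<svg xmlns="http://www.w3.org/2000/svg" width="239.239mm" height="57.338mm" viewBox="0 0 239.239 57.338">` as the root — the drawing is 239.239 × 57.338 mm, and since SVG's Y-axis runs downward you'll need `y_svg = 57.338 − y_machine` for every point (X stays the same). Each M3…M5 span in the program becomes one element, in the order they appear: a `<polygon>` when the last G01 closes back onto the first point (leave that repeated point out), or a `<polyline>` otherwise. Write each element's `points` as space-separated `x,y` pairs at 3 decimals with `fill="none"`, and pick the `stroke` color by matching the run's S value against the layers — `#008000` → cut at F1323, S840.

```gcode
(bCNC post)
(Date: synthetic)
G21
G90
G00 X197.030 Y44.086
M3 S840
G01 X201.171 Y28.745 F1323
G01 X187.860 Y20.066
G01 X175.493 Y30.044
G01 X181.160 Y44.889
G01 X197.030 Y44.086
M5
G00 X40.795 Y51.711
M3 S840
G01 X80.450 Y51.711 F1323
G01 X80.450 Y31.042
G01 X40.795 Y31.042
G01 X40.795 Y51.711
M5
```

<svg xmlns="http://www.w3.org/2000/svg" width="239.239mm" height="57.338mm" viewBox="0 0 239.239 57.338">
  <polygon points="197.030,13.252 201.171,28.593 187.860,37.272 175.493,27.294 181.160,12.449" fill="none" stroke="#008000"/>
  <polygon points="40.795,5.627 80.450,5.627 80.450,26.296 40.795,26.296" fill="none" stroke="#008000"/>
</svg>

Machine Y-up, SVG Y-down with viewBox height 57.338, so y_svg = 57.338 − y_machine; X carries over. Every run uses S840, so all elements get stroke `#008000` (cut).

Run 1: The run returns to its start, so emit a `<polygon>` with points (Y-flipped): 197.030,13.252 201.171,28.593 187.860,37.272 175.493,27.294 181.160,12.449.

Run 2: The run returns to its start, so emit a `<polygon>` with points (Y-flipped): 40.795,5.627 80.450,5.627 80.450,26.296 40.795,26.296.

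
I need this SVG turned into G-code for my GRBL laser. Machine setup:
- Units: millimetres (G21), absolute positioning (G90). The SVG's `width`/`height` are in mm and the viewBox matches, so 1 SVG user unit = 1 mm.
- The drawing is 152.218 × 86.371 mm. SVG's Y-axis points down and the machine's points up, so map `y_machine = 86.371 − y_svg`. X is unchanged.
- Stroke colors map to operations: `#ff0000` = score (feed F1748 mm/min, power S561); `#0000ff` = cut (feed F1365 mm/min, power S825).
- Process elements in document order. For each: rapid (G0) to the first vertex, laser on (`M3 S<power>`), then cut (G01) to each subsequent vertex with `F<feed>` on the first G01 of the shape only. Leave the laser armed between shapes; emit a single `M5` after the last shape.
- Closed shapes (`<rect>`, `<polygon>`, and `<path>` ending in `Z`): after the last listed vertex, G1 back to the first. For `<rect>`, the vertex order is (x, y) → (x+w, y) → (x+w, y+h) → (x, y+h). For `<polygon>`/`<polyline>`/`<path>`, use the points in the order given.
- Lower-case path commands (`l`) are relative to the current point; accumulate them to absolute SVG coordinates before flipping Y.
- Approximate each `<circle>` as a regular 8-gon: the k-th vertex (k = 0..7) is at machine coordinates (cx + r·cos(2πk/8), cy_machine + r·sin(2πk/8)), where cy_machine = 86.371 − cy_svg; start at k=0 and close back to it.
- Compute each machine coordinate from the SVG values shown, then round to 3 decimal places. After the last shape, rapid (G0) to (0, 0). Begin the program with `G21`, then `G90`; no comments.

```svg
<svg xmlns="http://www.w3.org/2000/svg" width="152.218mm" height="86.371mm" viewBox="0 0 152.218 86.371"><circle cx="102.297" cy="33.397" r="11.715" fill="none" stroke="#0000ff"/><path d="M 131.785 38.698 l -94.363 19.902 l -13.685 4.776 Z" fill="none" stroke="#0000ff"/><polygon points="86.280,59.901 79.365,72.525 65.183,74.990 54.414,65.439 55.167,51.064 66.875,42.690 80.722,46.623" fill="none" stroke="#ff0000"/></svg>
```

G21
G90
G0 X114.012 Y52.974
M3 S825
G01 X110.581 Y61.258 F1365
G01 X102.297 Y64.689
G01 X94.013 Y61.258
G01 X90.582 Y52.974
G01 X94.013 Y44.690
G01 X102.297 Y41.259
G01 X110.581 Y44.690
G01 X114.012 Y52.974
G0 X131.785 Y47.673
M3 S825
G01 X37.422 Y27.771 F1365
G01 X23.737 Y22.995
G01 X131.785 Y47.673
G0 X86.280 Y26.470
M3 S561
G01 X79.365 Y13.846 F1748
G01 X65.183 Y11.381
G01 X54.414 Y20.932
G01 X55.167 Y35.307
G01 X66.875 Y43.681
G01 X80.722 Y39.748
G01 X86.280 Y26.470
M5
G0 X0.000 Y0.000

1 u = 1 mm; y_m = 86.371 − y.

[1] `<circle>` circle, #0000ff→cut S825 F1365: (114.012,52.974) → (110.581,61.258) → (102.297,64.689) → (94.013,61.258) → (90.582,52.974) → (94.013,44.690) → (102.297,41.259) → (110.581,44.690) → (114.012,52.974) (closed)

[2] `<path>` closed polygon, #0000ff→cut S825 F1365: (131.785,47.673) → (37.422,27.771) → (23.737,22.995) → (131.785,47.673) (closed)

[3] `<polygon>` regular polygon, #ff0000→score S561 F1748: (86.280,26.470) → (79.365,13.846) → (65.183,11.381) → (54.414,20.932) → (55.167,35.307) → (66.875,43.681) → (80.722,39.748) → (86.280,26.470) (closed)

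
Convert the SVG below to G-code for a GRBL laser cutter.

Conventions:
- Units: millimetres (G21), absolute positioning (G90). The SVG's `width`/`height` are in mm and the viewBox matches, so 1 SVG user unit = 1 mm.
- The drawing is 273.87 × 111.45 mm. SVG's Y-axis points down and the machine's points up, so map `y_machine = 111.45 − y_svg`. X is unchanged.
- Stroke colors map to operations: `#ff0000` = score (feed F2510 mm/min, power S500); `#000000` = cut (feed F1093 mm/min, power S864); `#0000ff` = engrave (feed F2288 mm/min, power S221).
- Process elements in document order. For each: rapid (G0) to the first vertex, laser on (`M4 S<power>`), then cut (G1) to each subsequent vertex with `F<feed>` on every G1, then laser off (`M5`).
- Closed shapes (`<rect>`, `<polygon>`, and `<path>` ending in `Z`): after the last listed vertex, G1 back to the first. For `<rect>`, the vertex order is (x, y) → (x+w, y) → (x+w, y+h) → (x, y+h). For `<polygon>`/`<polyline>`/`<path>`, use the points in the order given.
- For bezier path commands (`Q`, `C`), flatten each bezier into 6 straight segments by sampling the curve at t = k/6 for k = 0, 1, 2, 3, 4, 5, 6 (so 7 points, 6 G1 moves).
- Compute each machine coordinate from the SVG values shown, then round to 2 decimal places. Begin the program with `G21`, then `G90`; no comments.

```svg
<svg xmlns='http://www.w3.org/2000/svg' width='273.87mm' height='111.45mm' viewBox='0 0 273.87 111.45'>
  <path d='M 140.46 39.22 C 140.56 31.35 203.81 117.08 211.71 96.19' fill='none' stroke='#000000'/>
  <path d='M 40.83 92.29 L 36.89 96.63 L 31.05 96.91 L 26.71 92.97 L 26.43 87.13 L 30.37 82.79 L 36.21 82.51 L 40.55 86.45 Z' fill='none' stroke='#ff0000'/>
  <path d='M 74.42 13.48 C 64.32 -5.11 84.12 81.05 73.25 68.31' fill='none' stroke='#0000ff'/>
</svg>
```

G21
G90
G0 X140.46 Y72.23
M4 S864
G1 X145.22 Y69.29 F1093
G1 X157.22 Y56.32 F1093
G1 X173.16 Y38.86 F1093
G1 X189.75 Y22.49 F1093
G1 X203.70 Y12.77 F1093
G1 X211.71 Y15.26 F1093
M5
G0 X40.83 Y19.16
M4 S500
G1 X36.89 Y14.82 F2510
G1 X31.05 Y14.54 F2510
G1 X26.71 Y18.48 F2510
G1 X26.43 Y24.32 F2510
G1 X30.37 Y28.66 F2510
G1 X36.21 Y28.94 F2510
G1 X40.55 Y25.00 F2510
G1 X40.83 Y19.16 F2510
M5
G0 X74.42 Y97.97
M4 S221
G1 X71.58 Y99.48 F2288
G1 X72.04 Y89.19 F2288
G1 X74.12 Y72.75 F2288
G1 X76.14 Y55.82 F2288
G1 X76.41 Y44.07 F2288
G1 X73.25 Y43.14 F2288
M5

viewBox `0 0 273.87 111.45` with mm width/height → 1 unit = 1 mm. Flip: y_m = 111.45 − y_svg.

**Shape 1** — `<path>` cubic bezier, stroke `#000000` → cut (S864, F1093). Control points (SVG): P0=(140.46,39.22), P1=(140.56,31.35), P2=(203.81,117.08), P3=(211.71,96.19); sampled at t=k/6. Machine vertices: (140.46,72.23) → (145.22,69.29) → (157.22,56.32) → (173.16,38.86) → (189.75,22.49) → (203.70,12.77) → (211.71,15.26). Open path.

**Shape 2** — `<path>` regular polygon, stroke `#ff0000` → score (S500, F2510). Machine vertices: (40.83,19.16) → (36.89,14.82) → (31.05,14.54) → (26.71,18.48) → (26.43,24.32) → (30.37,28.66) → (36.21,28.94) → (40.55,25.00) → (40.83,19.16). Closed: final G1 returns to the first vertex.

**Shape 3** — `<path>` cubic bezier, stroke `#0000ff` → engrave (S221, F2288). Control points (SVG): P0=(74.42,13.48), P1=(64.32,-5.11), P2=(84.12,81.05), P3=(73.25,68.31); sampled at t=k/6. Machine vertices: (74.42,97.97) → (71.58,99.48) → (72.04,89.19) → (74.12,72.75) → (76.14,55.82) → (76.41,44.07) → (73.25,43.14). Open path.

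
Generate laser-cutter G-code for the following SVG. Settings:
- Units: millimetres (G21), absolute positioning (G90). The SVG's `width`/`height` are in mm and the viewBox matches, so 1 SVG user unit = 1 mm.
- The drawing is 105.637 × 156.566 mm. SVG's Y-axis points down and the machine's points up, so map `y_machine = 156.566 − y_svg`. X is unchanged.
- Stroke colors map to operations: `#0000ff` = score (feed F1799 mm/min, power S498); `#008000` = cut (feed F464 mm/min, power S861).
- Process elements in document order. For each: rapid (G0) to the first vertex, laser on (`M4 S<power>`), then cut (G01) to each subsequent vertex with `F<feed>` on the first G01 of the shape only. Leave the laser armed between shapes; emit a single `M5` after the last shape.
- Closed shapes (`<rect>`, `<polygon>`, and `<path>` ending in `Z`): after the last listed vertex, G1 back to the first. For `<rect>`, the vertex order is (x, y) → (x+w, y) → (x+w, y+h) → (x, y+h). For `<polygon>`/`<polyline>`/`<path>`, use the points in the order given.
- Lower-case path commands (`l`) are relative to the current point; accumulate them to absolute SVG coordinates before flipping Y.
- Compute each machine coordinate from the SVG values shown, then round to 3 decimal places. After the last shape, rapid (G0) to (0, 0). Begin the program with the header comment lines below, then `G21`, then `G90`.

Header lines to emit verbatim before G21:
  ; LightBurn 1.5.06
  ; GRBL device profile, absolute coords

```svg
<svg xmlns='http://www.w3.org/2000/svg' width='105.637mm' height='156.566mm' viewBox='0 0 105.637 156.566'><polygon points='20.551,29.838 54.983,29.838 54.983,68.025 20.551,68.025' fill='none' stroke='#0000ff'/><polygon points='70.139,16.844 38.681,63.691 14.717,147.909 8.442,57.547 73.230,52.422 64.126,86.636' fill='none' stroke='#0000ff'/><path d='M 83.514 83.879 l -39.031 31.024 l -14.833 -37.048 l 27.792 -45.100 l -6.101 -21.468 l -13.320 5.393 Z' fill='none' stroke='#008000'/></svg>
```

Since the viewBox matches the mm dimensions, user units are millimetres directly. The only transform is the Y-flip y_m = 156.566 − y_svg.

Shape 1 is a rectangle drawn with `<polygon>`. Its stroke #0000ff means score at S498, F1799. After flipping Y the toolpath is (20.551,126.728) → (54.983,126.728) → (54.983,88.541) → (20.551,88.541) → (20.551,126.728), returning to the start.

Shape 2 is a closed polygon drawn with `<polygon>`. Its stroke #0000ff means score at S498, F1799. After flipping Y the toolpath is (70.139,139.722) → (38.681,92.875) → (14.717,8.657) → (8.442,99.019) → (73.230,104.144) → (64.126,69.930) → (70.139,139.722), returning to the start.

Shape 3 is a closed polygon drawn with `<path>`. Its stroke #008000 means cut at S861, F464. After flipping Y the toolpath is (83.514,72.687) → (44.483,41.663) → (29.650,78.711) → (57.442,123.811) → (51.341,145.279) → (38.021,139.886) → (83.514,72.687), returning to the start.

; LightBurn 1.5.06
; GRBL device profile, absolute coords
G21
G90
G0 X20.551 Y126.728
M4 S498
G01 X54.983 Y126.728 F1799
G01 X54.983 Y88.541
G01 X20.551 Y88.541
G01 X20.551 Y126.728
G0 X70.139 Y139.722
M4 S498
G01 X38.681 Y92.875 F1799
G01 X14.717 Y8.657
G01 X8.442 Y99.019
G01 X73.230 Y104.144
G01 X64.126 Y69.930
G01 X70.139 Y139.722
G0 X83.514 Y72.687
M4 S861
G01 X44.483 Y41.663 F464
G01 X29.650 Y78.711
G01 X57.442 Y123.811
G01 X51.341 Y145.279
G01 X38.021 Y139.886
G01 X83.514 Y72.687
M5
G0 X0.000 Y0.000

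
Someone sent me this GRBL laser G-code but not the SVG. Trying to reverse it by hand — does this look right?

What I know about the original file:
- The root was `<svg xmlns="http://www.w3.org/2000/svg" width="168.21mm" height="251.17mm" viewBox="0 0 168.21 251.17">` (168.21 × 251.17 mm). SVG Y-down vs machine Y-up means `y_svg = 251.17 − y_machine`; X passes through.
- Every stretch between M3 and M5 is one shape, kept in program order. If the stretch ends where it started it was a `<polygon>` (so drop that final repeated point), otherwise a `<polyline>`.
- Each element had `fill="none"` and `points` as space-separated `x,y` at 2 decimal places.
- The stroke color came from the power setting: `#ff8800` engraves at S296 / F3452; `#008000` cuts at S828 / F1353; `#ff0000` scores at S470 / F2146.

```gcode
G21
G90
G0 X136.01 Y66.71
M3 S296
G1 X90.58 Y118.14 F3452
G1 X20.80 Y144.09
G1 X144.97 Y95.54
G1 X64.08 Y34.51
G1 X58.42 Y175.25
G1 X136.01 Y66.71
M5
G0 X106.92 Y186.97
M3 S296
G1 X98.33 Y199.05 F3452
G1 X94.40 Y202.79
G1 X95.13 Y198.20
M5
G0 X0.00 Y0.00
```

<svg xmlns="http://www.w3.org/2000/svg" width="168.21mm" height="251.17mm" viewBox="0 0 168.21 251.17">
  <polygon points="136.01,184.46 90.58,133.03 20.80,107.08 144.97,155.63 64.08,216.66 58.42,75.92" fill="none" stroke="#ff8800"/>
  <polyline points="106.92,64.20 98.33,52.12 94.40,48.38 95.13,52.97" fill="none" stroke="#ff8800"/>
</svg>

Machine Y-up, SVG Y-down with viewBox height 251.17, so y_svg = 251.17 − y_machine; X carries over. Every run uses S296, so all elements get stroke `#ff8800` (engrave).

Run 1: The run returns to its start, so emit a `<polygon>` with points (Y-flipped): 136.01,184.46 90.58,133.03 20.80,107.08 144.97,155.63 64.08,216.66 58.42,75.92.

Run 2: The run is open, so emit a `<polyline>` with points (Y-flipped): 106.92,64.20 98.33,52.12 94.40,48.38 95.13,52.97.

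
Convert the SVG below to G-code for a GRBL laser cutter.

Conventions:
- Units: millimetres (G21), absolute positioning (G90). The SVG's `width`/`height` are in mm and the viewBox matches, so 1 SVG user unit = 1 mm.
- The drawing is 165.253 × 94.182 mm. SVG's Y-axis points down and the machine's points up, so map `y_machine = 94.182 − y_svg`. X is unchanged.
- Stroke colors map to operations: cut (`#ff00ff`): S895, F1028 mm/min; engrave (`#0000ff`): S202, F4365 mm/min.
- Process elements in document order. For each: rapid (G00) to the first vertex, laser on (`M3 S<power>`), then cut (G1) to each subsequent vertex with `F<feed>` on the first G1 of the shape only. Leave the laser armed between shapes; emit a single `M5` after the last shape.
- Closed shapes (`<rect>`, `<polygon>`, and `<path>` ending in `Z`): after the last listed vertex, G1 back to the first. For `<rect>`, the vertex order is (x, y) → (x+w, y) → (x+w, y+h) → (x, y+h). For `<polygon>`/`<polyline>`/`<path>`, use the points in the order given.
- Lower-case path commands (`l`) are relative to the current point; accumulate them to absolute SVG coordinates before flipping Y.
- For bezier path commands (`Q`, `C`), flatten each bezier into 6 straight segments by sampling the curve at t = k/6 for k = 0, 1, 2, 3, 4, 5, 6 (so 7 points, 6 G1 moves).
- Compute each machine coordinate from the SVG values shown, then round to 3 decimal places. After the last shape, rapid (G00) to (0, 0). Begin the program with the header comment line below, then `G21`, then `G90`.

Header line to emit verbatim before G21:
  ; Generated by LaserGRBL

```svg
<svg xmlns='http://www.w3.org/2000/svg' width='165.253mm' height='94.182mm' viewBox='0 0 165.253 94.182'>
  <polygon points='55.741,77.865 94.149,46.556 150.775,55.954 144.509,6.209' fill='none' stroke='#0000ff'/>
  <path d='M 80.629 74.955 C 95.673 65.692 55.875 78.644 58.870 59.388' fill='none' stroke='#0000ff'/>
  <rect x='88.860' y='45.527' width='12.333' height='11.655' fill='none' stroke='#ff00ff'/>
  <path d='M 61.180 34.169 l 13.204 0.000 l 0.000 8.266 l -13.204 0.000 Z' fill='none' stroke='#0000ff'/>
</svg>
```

; Generated by LaserGRBL
G21
G90
G00 X55.741 Y16.317
M3 S202
G1 X94.149 Y47.626 F4365
G1 X150.775 Y38.228
G1 X144.509 Y87.973
G1 X55.741 Y16.317
G00 X80.629 Y19.227
M3 S202
G1 X84.033 Y22.259 F4365
G1 X81.008 Y23.101
G1 X74.268 Y23.263
G1 X66.523 Y24.258
G1 X60.487 Y27.598
G1 X58.870 Y34.794
G00 X88.860 Y48.655
M3 S895
G1 X101.193 Y48.655 F1028
G1 X101.193 Y37.000
G1 X88.860 Y37.000
G1 X88.860 Y48.655
G00 X61.180 Y60.013
M3 S202
G1 X74.384 Y60.013 F4365
G1 X74.384 Y51.747
G1 X61.180 Y51.747
G1 X61.180 Y60.013
M5
G00 X0.000 Y0.000

1 u = 1 mm; y_m = 94.182 − y.

[1] `<polygon>` closed polygon, #0000ff→engrave S202 F4365: (55.741,16.317) → (94.149,47.626) → (150.775,38.228) → (144.509,87.973) → (55.741,16.317) (closed)

[2] `<path>` cubic bezier, #0000ff→engrave S202 F4365: (80.629,19.227) → (84.033,22.259) → (81.008,23.101) → (74.268,23.263) → (66.523,24.258) → (60.487,27.598) → (58.870,34.794)

[3] `<rect>` rectangle, #ff00ff→cut S895 F1028: (88.860,48.655) → (101.193,48.655) → (101.193,37.000) → (88.860,37.000) → (88.860,48.655) (closed)

[4] `<path>` rectangle, #0000ff→engrave S202 F4365: (61.180,60.013) → (74.384,60.013) → (74.384,51.747) → (61.180,51.747) → (61.180,60.013) (closed)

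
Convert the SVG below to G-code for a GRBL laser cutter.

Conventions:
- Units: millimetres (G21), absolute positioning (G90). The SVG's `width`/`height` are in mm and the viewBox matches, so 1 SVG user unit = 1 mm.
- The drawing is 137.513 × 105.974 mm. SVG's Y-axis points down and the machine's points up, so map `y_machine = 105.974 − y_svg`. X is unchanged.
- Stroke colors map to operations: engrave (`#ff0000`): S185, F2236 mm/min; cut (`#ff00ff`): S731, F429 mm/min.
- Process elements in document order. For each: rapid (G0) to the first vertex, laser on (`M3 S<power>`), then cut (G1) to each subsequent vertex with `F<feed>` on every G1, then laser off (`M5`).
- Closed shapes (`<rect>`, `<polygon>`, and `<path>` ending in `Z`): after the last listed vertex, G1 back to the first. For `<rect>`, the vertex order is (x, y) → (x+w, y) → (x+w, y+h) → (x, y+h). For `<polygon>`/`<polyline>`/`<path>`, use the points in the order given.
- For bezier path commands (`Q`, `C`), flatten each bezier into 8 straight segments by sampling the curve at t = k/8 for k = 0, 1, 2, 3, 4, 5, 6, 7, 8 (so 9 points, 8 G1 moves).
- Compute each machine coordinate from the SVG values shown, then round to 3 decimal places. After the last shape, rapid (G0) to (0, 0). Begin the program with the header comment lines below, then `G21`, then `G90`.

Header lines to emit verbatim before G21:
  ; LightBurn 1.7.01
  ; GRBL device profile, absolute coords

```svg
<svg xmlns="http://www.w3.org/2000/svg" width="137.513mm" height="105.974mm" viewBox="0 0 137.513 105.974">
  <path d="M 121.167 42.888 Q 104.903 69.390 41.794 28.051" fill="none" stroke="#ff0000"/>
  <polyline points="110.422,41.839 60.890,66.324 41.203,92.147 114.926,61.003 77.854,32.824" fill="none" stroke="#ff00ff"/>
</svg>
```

; LightBurn 1.7.01
; GRBL device profile, absolute coords
G21
G90
G0 X121.167 Y63.086
M3 S185
G1 X116.369 Y57.521 F2236
G1 X110.107 Y54.075 F2236
G1 X102.381 Y52.750 F2236
G1 X93.192 Y53.544 F2236
G1 X82.538 Y56.459 F2236
G1 X70.421 Y61.494 F2236
G1 X56.839 Y68.648 F2236
G1 X41.794 Y77.923 F2236
M5
G0 X110.422 Y64.135
M3 S731
G1 X60.890 Y39.650 F429
G1 X41.203 Y13.827 F429
G1 X114.926 Y44.971 F429
G1 X77.854 Y73.150 F429
M5
G0 X0.000 Y0.000

1 u = 1 mm; y_m = 105.974 − y.

[1] `<path>` quadratic bezier, #ff0000→engrave S185 F2236: (121.167,63.086) → (116.369,57.521) → (110.107,54.075) → (102.381,52.750) → (93.192,53.544) → (82.538,56.459) → (70.421,61.494) → (56.839,68.648) → (41.794,77.923)

[2] `<polyline>` open polyline, #ff00ff→cut S731 F429: (110.422,64.135) → (60.890,39.650) → (41.203,13.827) → (114.926,44.971) → (77.854,73.150)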